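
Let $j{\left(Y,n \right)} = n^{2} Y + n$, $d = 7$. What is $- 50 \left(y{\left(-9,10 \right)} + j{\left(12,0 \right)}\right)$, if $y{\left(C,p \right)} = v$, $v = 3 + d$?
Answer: $-500$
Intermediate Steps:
$v = 10$ ($v = 3 + 7 = 10$)
$j{\left(Y,n \right)} = n + Y n^{2}$ ($j{\left(Y,n \right)} = Y n^{2} + n = n + Y n^{2}$)
$y{\left(C,p \right)} = 10$
$- 50 \left(y{\left(-9,10 \right)} + j{\left(12,0 \right)}\right) = - 50 \left(10 + 0 \left(1 + 12 \cdot 0\right)\right) = - 50 \left(10 + 0 \left(1 + 0\right)\right) = - 50 \left(10 + 0 \cdot 1\right) = - 50 \left(10 + 0\right) = \left(-50\right) 10 = -500$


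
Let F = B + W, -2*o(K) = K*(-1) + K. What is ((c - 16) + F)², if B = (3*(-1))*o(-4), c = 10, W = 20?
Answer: 196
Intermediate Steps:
o(K) = 0 (o(K) = -(K*(-1) + K)/2 = -(-K + K)/2 = -½*0 = 0)
B = 0 (B = (3*(-1))*0 = -3*0 = 0)
F = 20 (F = 0 + 20 = 20)
((c - 16) + F)² = ((10 - 16) + 20)² = (-6 + 20)² = 14² = 196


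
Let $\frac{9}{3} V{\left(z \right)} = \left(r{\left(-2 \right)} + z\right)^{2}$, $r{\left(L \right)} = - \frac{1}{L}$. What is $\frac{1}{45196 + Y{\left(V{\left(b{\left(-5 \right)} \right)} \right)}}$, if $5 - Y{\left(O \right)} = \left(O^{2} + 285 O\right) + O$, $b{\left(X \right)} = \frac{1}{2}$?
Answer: $\frac{9}{405950} \approx 2.217 \cdot 10^{-5}$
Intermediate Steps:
$b{\left(X \right)} = \frac{1}{2}$
$V{\left(z \right)} = \frac{\left(\frac{1}{2} + z\right)^{2}}{3}$ ($V{\left(z \right)} = \frac{\left(- \frac{1}{-2} + z\right)^{2}}{3} = \frac{\left(\left(-1\right) \left(- \frac{1}{2}\right) + z\right)^{2}}{3} = \frac{\left(\frac{1}{2} + z\right)^{2}}{3}$)
$Y{\left(O \right)} = 5 - O^{2} - 286 O$ ($Y{\left(O \right)} = 5 - \left(\left(O^{2} + 285 O\right) + O\right) = 5 - \left(O^{2} + 286 O\right) = 5 - O^{2} - 286 O$)
$\frac{1}{45196 + Y{\left(V{\left(b{\left(-5 \right)} \right)} \right)}} = \frac{1}{45196 - \left(-5 + \left(\frac{\left(1 + 2 \cdot \frac{1}{2}\right)^{2}}{12}\right)^{2} + 286 \cdot \frac{1}{12} \left(1 + 2 \cdot \frac{1}{2}\right)^{2}\right)} = \frac{1}{45196 - \left(-5 + \left(\frac{\left(1 + 1\right)^{2}}{12}\right)^{2} + 286 \cdot \frac{1}{12} \left(1 + 1\right)^{2}\right)} = \frac{1}{45196 - \left(-5 + \left(\frac{2^{2}}{12}\right)^{2} + 286 \cdot \frac{1}{12} \cdot 2^{2}\right)} = \frac{1}{45196 - \left(-5 + \left(\frac{1}{12} \cdot 4\right)^{2} + 286 \cdot \frac{1}{12} \cdot 4\right)} = \frac{1}{45196 - \frac{814}{9}} = \frac{1}{\frac{405950}{9}} = \frac{9}{405950}$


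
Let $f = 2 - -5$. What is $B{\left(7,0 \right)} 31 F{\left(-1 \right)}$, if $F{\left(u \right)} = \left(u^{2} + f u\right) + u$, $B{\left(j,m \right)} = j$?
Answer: $-1519$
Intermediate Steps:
$f = 7$ ($f = 2 + 5 = 7$)
$F{\left(u \right)} = u^{2} + 8 u$ ($F{\left(u \right)} = \left(u^{2} + 7 u\right) + u = u^{2} + 8 u$)
$B{\left(7,0 \right)} 31 F{\left(-1 \right)} = 7 \cdot 31 \left(- (8 - 1)\right) = 217 \left(\left(-1\right) 7\right) = 217 \left(-7\right) = -1519$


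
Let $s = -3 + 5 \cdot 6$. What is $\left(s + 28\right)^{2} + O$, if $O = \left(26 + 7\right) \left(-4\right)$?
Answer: $2893$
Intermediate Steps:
$s = 27$ ($s = -3 + 30 = 27$)
$O = -132$ ($O = 33 \left(-4\right) = -132$)
$\left(s + 28\right)^{2} + O = \left(27 + 28\right)^{2} - 132 = 55^{2} - 132 = 3025 - 132 = 2893$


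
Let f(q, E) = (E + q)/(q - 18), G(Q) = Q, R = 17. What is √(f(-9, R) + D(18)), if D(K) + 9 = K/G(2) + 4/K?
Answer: I*√6/9 ≈ 0.27217*I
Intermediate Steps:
f(q, E) = (E + q)/(-18 + q)
D(K) = -9 + K/2 + 4/K (D(K) = -9 + (K/2 + 4/K) = -9 + K/2 + 4/K)
√(f(-9, R) + D(18)) = √((17 - 9)/(-18 - 9) + (-9 + (½)*18 + 4/18)) = √(8/(-27) + (-9 + 9 + 4*(1/18))) = √(-1/27*8 + (-9 + 9 + 2/9)) = √(-8/27 + 2/9) = √(-2/27) = I*√6/9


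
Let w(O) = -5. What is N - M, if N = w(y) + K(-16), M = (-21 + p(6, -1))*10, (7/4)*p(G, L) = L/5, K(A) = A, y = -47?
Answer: 1331/7 ≈ 190.14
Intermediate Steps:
p(G, L) = 4*L/35 (p(G, L) = 4*(L/5)/7 = 4*L/35)
M = -1478/7 (M = (-21 + (4/35)*(-1))*10 = (-21 - 4/35)*10 = -739/35*10 = -1478/7 ≈ -211.14)
N = -21 (N = -5 - 16 = -21)
N - M = -21 - 1*(-1478/7) = -21 + 1478/7 = 1331/7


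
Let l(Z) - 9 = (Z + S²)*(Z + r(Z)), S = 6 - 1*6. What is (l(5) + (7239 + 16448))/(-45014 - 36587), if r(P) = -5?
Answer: -23696/81601 ≈ -0.29039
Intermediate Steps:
S = 0 (S = 6 - 6 = 0)
l(Z) = 9 + Z*(-5 + Z) (l(Z) = 9 + (Z + 0²)*(Z - 5) = 9 + (Z + 0)*(-5 + Z) = 9 + Z*(-5 + Z))
(l(5) + (7239 + 16448))/(-45014 - 36587) = ((9 + 5² - 5*5) + (7239 + 16448))/(-45014 - 36587) = ((9 + 25 - 25) + 23687)/(-81601) = (9 + 23687)*(-1/81601) = 23696*(-1/81601) = -23696/81601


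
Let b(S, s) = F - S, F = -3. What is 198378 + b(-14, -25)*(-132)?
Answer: 196926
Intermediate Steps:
b(S, s) = -3 - S
198378 + b(-14, -25)*(-132) = 198378 + (-3 - 1*(-14))*(-132) = 198378 + (-3 + 14)*(-132) = 198378 + 11*(-132) = 198378 - 1452 = 196926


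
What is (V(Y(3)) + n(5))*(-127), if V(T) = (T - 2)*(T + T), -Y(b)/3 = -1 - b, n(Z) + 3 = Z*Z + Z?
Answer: -33909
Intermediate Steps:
n(Z) = -3 + Z + Z**2 (n(Z) = -3 + (Z*Z + Z) = -3 + (Z**2 + Z) = -3 + (Z + Z**2) = -3 + Z + Z**2)
Y(b) = 3 + 3*b (Y(b) = -3*(-1 - b) = 3 + 3*b)
V(T) = 2*T*(-2 + T) (V(T) = (-2 + T)*(2*T) = 2*T*(-2 + T))
(V(Y(3)) + n(5))*(-127) = (2*(3 + 3*3)*(-2 + (3 + 3*3)) + (-3 + 5 + 5**2))*(-127) = (2*(3 + 9)*(-2 + (3 + 9)) + (-3 + 5 + 25))*(-127) = (2*12*(-2 + 12) + 27)*(-127) = (2*12*10 + 27)*(-127) = (240 + 27)*(-127) = 267*(-127) = -33909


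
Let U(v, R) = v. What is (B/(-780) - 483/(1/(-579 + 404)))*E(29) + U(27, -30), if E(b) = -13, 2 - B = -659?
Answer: -65927219/60 ≈ -1.0988e+6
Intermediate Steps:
B = 661 (B = 2 - 1*(-659) = 2 + 659 = 661)
(B/(-780) - 483/(1/(-579 + 404)))*E(29) + U(27, -30) = (661/(-780) - 483/(1/(-579 + 404)))*(-13) + 27 = (661*(-1/780) - 483/(1/(-175)))*(-13) + 27 = (-661/780 - 483/(-1/175))*(-13) + 27 = (-661/780 - 483*(-175))*(-13) + 27 = (-661/780 + 84525)*(-13) + 27 = (65928839/780)*(-13) + 27 = -65928839/60 + 27 = -65927219/60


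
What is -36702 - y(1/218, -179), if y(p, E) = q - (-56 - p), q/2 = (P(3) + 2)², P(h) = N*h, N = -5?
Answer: -8086929/218 ≈ -37096.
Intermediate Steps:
P(h) = -5*h
q = 338 (q = 2*(-5*3 + 2)² = 2*(-15 + 2)² = 2*(-13)² = 2*169 = 338)
y(p, E) = 394 + p (y(p, E) = 338 - (-56 - p) = 338 + (56 + p) = 394 + p)
-36702 - y(1/218, -179) = -36702 - (394 + 1/218) = -36702 - 1*85893/218 = -36702 - 85893/218 = -8086929/218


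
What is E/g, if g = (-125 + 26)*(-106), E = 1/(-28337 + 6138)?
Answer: -1/232956306 ≈ -4.2927e-9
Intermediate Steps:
E = -1/22199 (E = 1/(-22199) = -1/22199 ≈ -4.5047e-5)
g = 10494 (g = -99*(-106) = 10494)
E/g = -1/22199/10494 = -1/22199*1/10494 = -1/232956306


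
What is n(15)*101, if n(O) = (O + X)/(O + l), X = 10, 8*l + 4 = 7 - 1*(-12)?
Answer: 4040/27 ≈ 149.63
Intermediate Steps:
l = 15/8 (l = -½ + (7 - 1*(-12))/8 = -½ + (7 + 12)/8 = -½ + (⅛)*19 = -½ + 19/8 = 15/8 ≈ 1.8750)
n(O) = (10 + O)/(15/8 + O) (n(O) = (O + 10)/(O + 15/8) = (10 + O)/(15/8 + O))
n(15)*101 = (8*(10 + 15)/(15 + 8*15))*101 = (8*25/(15 + 120))*101 = (8*25/135)*101 = (8*(1/135)*25)*101 = (40/27)*101 = 4040/27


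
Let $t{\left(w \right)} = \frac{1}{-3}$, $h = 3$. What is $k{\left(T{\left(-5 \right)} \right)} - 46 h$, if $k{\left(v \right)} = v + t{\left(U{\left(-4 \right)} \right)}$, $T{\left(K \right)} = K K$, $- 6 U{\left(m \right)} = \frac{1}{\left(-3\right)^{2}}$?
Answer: $- \frac{340}{3} \approx -113.33$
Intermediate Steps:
$U{\left(m \right)} = - \frac{1}{54}$ ($U{\left(m \right)} = - \frac{1}{6 \left(-3\right)^{2}} = - \frac{1}{6 \cdot 9} = \left(- \frac{1}{6}\right) \frac{1}{9} = - \frac{1}{54}$)
$t{\left(w \right)} = - \frac{1}{3}$
$T{\left(K \right)} = K^{2}$
$k{\left(v \right)} = - \frac{1}{3} + v$ ($k{\left(v \right)} = v - \frac{1}{3} = - \frac{1}{3} + v$)
$k{\left(T{\left(-5 \right)} \right)} - 46 h = \left(- \frac{1}{3} + \left(-5\right)^{2}\right) - 138 = \left(- \frac{1}{3} + 25\right) - 138 = \frac{74}{3} - 138 = - \frac{340}{3}$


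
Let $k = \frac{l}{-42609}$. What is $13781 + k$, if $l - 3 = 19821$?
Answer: $\frac{27960705}{2029} \approx 13781.0$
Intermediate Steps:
$l = 19824$ ($l = 3 + 19821 = 19824$)
$k = - \frac{944}{2029}$ ($k = \frac{19824}{-42609} = 19824 \left(- \frac{1}{42609}\right) = - \frac{944}{2029} \approx -0.46525$)
$13781 + k = 13781 - \frac{944}{2029} = \frac{27960705}{2029}$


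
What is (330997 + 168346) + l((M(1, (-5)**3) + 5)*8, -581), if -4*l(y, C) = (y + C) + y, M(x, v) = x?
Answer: 1997857/4 ≈ 4.9946e+5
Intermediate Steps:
l(y, C) = -y/2 - C/4 (l(y, C) = -((y + C) + y)/4 = -((C + y) + y)/4 = -(C + 2*y)/4 = -y/2 - C/4)
(330997 + 168346) + l((M(1, (-5)**3) + 5)*8, -581) = (330997 + 168346) + (-(1 + 5)*8/2 - 1/4*(-581)) = 499343 + (-3*8 + 581/4) = 499343 + (-1/2*48 + 581/4) = 499343 + (-24 + 581/4) = 499343 + 485/4 = 1997857/4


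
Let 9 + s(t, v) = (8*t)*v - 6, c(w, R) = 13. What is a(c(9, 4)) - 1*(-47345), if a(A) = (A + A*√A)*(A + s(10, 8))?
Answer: 55639 + 8294*√13 ≈ 85544.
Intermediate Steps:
s(t, v) = -15 + 8*t*v (s(t, v) = -9 + ((8*t)*v - 6) = -9 + (8*t*v - 6) = -9 + (-6 + 8*t*v) = -15 + 8*t*v)
a(A) = (625 + A)*(A + A^(3/2)) (a(A) = (A + A*√A)*(A + (-15 + 8*10*8)) = (A + A^(3/2))*(A + (-15 + 640)) = (A + A^(3/2))*(A + 625) = (A + A^(3/2))*(625 + A) = (625 + A)*(A + A^(3/2)))
a(c(9, 4)) - 1*(-47345) = (13² + 13^(5/2) + 625*13 + 625*13^(3/2)) - 1*(-47345) = (169 + 169*√13 + 8125 + 625*(13*√13)) + 47345 = (169 + 169*√13 + 8125 + 8125*√13) + 47345 = (8294 + 8294*√13) + 47345 = 55639 + 8294*√13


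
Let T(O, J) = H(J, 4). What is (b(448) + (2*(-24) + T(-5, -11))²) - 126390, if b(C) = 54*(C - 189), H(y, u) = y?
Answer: -108923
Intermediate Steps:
T(O, J) = J
b(C) = -10206 + 54*C (b(C) = 54*(-189 + C) = -10206 + 54*C)
(b(448) + (2*(-24) + T(-5, -11))²) - 126390 = ((-10206 + 54*448) + (2*(-24) - 11)²) - 126390 = ((-10206 + 24192) + (-48 - 11)²) - 126390 = (13986 + (-59)²) - 126390 = (13986 + 3481) - 126390 = 17467 - 126390 = -108923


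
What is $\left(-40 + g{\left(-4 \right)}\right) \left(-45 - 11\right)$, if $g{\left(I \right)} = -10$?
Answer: $2800$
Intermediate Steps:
$\left(-40 + g{\left(-4 \right)}\right) \left(-45 - 11\right) = \left(-40 - 10\right) \left(-45 - 11\right) = - 50 \left(-45 - 11\right) = \left(-50\right) \left(-56\right) = 2800$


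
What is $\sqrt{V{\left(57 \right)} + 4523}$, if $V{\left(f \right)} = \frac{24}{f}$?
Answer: $\frac{\sqrt{1632955}}{19} \approx 67.256$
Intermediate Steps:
$\sqrt{V{\left(57 \right)} + 4523} = \sqrt{\frac{24}{57} + 4523} = \sqrt{24 \cdot \frac{1}{57} + 4523} = \sqrt{\frac{8}{19} + 4523} = \sqrt{\frac{85945}{19}} = \frac{\sqrt{1632955}}{19}$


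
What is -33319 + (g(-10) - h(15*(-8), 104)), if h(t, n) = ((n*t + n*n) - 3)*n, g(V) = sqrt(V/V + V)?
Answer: 140049 + 3*I ≈ 1.4005e+5 + 3.0*I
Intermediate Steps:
g(V) = sqrt(1 + V)
h(t, n) = n*(-3 + n**2 + n*t) (h(t, n) = ((n*t + n**2) - 3)*n = ((n**2 + n*t) - 3)*n = (-3 + n**2 + n*t)*n = n*(-3 + n**2 + n*t))
-33319 + (g(-10) - h(15*(-8), 104)) = -33319 + (sqrt(1 - 10) - 104*(-3 + 104**2 + 104*(15*(-8)))) = -33319 + (sqrt(-9) - 104*(-3 + 10816 + 104*(-120))) = -33319 + (3*I - 104*(-3 + 10816 - 12480)) = -33319 + (3*I - 104*(-1667)) = -33319 + (3*I - 1*(-173368)) = -33319 + (3*I + 173368) = -33319 + (173368 + 3*I) = 140049 + 3*I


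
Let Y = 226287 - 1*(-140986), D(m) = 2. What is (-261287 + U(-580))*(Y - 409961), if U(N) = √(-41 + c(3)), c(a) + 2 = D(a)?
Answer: 11153819456 - 42688*I*√41 ≈ 1.1154e+10 - 2.7334e+5*I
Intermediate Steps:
c(a) = 0 (c(a) = -2 + 2 = 0)
U(N) = I*√41 (U(N) = √(-41 + 0) = √(-41) = I*√41)
Y = 367273 (Y = 226287 + 140986 = 367273)
(-261287 + U(-580))*(Y - 409961) = (-261287 + I*√41)*(367273 - 409961) = (-261287 + I*√41)*(-42688) = 11153819456 - 42688*I*√41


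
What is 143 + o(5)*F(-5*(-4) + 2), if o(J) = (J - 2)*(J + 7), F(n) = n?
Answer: 935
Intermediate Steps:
o(J) = (-2 + J)*(7 + J)
143 + o(5)*F(-5*(-4) + 2) = 143 + (-14 + 5**2 + 5*5)*(-5*(-4) + 2) = 143 + (-14 + 25 + 25)*(20 + 2) = 143 + 36*22 = 143 + 792 = 935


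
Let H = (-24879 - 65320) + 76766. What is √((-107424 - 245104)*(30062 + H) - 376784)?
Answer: 4*I*√366410306 ≈ 76567.0*I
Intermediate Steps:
H = -13433 (H = -90199 + 76766 = -13433)
√((-107424 - 245104)*(30062 + H) - 376784) = √((-107424 - 245104)*(30062 - 13433) - 376784) = √(-352528*16629 - 376784) = √(-5862188112 - 376784) = √(-5862564896) = 4*I*√366410306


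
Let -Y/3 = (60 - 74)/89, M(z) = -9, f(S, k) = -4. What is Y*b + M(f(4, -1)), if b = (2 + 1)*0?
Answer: -9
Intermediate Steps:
Y = 42/89 (Y = -3*(60 - 74)/89 = -(-42)/89 = -3*(-14/89) = 42/89 ≈ 0.47191)
b = 0 (b = 3*0 = 0)
Y*b + M(f(4, -1)) = (42/89)*0 - 9 = 0 - 9 = -9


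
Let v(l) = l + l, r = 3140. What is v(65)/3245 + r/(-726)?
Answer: -91772/21417 ≈ -4.2850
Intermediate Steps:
v(l) = 2*l
v(65)/3245 + r/(-726) = (2*65)/3245 + 3140/(-726) = 130*(1/3245) + 3140*(-1/726) = 26/649 - 1570/363 = -91772/21417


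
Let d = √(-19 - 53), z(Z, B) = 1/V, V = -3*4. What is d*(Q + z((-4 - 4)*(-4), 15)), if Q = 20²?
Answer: 4799*I*√2/2 ≈ 3393.4*I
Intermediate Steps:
V = -12
z(Z, B) = -1/12 (z(Z, B) = 1/(-12) = -1/12)
Q = 400
d = 6*I*√2 (d = √(-72) = 6*I*√2 ≈ 8.4853*I)
d*(Q + z((-4 - 4)*(-4), 15)) = (6*I*√2)*(400 - 1/12) = (6*I*√2)*(4799/12) = 4799*I*√2/2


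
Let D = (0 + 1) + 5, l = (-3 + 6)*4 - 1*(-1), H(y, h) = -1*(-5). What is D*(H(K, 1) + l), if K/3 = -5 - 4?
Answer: 108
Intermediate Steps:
K = -27 (K = 3*(-5 - 4) = 3*(-9) = -27)
H(y, h) = 5
l = 13 (l = 3*4 + 1 = 12 + 1 = 13)
D = 6 (D = 1 + 5 = 6)
D*(H(K, 1) + l) = 6*(5 + 13) = 6*18 = 108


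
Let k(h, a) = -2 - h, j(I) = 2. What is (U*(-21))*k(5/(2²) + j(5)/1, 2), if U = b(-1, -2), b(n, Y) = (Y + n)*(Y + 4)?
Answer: -1323/2 ≈ -661.50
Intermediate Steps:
b(n, Y) = (4 + Y)*(Y + n) (b(n, Y) = (Y + n)*(4 + Y) = (4 + Y)*(Y + n))
U = -6 (U = (-2)² + 4*(-2) + 4*(-1) - 2*(-1) = 4 - 8 - 4 + 2 = -6)
(U*(-21))*k(5/(2²) + j(5)/1, 2) = (-6*(-21))*(-2 - (5/(2²) + 2/1)) = 126*(-2 - (5/4 + 2*1)) = 126*(-2 - (5*(¼) + 2)) = 126*(-2 - (5/4 + 2)) = 126*(-2 - 1*13/4) = 126*(-2 - 13/4) = 126*(-21/4) = -1323/2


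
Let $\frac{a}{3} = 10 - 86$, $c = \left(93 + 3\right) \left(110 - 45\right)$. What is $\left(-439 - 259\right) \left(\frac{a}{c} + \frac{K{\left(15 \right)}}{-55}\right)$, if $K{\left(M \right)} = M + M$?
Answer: $\frac{1161821}{2860} \approx 406.23$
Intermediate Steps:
$c = 6240$ ($c = 96 \cdot 65 = 6240$)
$K{\left(M \right)} = 2 M$
$a = -228$ ($a = 3 \left(10 - 86\right) = 3 \left(-76\right) = -228$)
$\left(-439 - 259\right) \left(\frac{a}{c} + \frac{K{\left(15 \right)}}{-55}\right) = \left(-439 - 259\right) \left(- \frac{228}{6240} + \frac{2 \cdot 15}{-55}\right) = - 698 \left(\left(-228\right) \frac{1}{6240} + 30 \left(- \frac{1}{55}\right)\right) = - 698 \left(- \frac{19}{520} - \frac{6}{11}\right) = \left(-698\right) \left(- \frac{3329}{5720}\right) = \frac{1161821}{2860}$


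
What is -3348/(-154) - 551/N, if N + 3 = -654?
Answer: 1142245/50589 ≈ 22.579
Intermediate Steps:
N = -657 (N = -3 - 654 = -657)
-3348/(-154) - 551/N = -3348/(-154) - 551/(-657) = -3348*(-1/154) - 551*(-1/657) = 1674/77 + 551/657 = 1142245/50589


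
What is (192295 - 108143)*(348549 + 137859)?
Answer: 40932206016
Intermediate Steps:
(192295 - 108143)*(348549 + 137859) = 84152*486408 = 40932206016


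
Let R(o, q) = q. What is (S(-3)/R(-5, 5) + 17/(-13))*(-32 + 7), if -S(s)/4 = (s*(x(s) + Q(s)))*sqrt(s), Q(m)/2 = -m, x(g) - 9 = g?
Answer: 425/13 - 720*I*sqrt(3) ≈ 32.692 - 1247.1*I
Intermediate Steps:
x(g) = 9 + g
Q(m) = -2*m (Q(m) = 2*(-m) = -2*m)
S(s) = -4*s**(3/2)*(9 - s) (S(s) = -4*s*((9 + s) - 2*s)*sqrt(s) = -4*s*(9 - s)*sqrt(s) = -4*s**(3/2)*(9 - s))
(S(-3)/R(-5, 5) + 17/(-13))*(-32 + 7) = ((4*(-3)**(3/2)*(-9 - 3))/5 + 17/(-13))*(-32 + 7) = ((4*(-3*I*sqrt(3))*(-12))*(1/5) + 17*(-1/13))*(-25) = ((144*I*sqrt(3))*(1/5) - 17/13)*(-25) = (144*I*sqrt(3)/5 - 17/13)*(-25) = (-17/13 + 144*I*sqrt(3)/5)*(-25) = 425/13 - 720*I*sqrt(3)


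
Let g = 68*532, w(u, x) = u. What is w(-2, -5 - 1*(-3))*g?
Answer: -72352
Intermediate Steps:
g = 36176
w(-2, -5 - 1*(-3))*g = -2*36176 = -72352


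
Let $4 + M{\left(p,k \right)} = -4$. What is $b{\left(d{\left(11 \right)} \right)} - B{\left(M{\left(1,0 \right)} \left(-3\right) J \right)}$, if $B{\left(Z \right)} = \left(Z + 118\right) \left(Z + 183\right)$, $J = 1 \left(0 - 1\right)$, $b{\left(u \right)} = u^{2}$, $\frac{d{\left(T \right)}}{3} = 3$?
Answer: $-14865$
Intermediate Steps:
$d{\left(T \right)} = 9$ ($d{\left(T \right)} = 3 \cdot 3 = 9$)
$M{\left(p,k \right)} = -8$ ($M{\left(p,k \right)} = -4 - 4 = -8$)
$J = -1$ ($J = 1 \left(-1\right) = -1$)
$B{\left(Z \right)} = \left(118 + Z\right) \left(183 + Z\right)$
$b{\left(d{\left(11 \right)} \right)} - B{\left(M{\left(1,0 \right)} \left(-3\right) J \right)} = 9^{2} - \left(21594 + \left(\left(-8\right) \left(-3\right) \left(-1\right)\right)^{2} + 301 \left(-8\right) \left(-3\right) \left(-1\right)\right) = 81 - \left(21594 + \left(24 \left(-1\right)\right)^{2} + 301 \cdot 24 \left(-1\right)\right) = 81 - \left(21594 + \left(-24\right)^{2} + 301 \left(-24\right)\right) = 81 - \left(21594 + 576 - 7224\right) = 81 - 14946 = -14865$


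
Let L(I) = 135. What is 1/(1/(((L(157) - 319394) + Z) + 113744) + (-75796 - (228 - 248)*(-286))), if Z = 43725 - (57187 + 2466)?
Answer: -221443/18051147589 ≈ -1.2268e-5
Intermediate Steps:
Z = -15928 (Z = 43725 - 1*59653 = 43725 - 59653 = -15928)
1/(1/(((L(157) - 319394) + Z) + 113744) + (-75796 - (228 - 248)*(-286))) = 1/(1/(((135 - 319394) - 15928) + 113744) + (-75796 - (228 - 248)*(-286))) = 1/(1/((-319259 - 15928) + 113744) + (-75796 - (-20)*(-286))) = 1/(1/(-335187 + 113744) + (-75796 - 1*5720)) = 1/(1/(-221443) + (-75796 - 5720)) = 1/(-1/221443 - 81516) = 1/(-18051147589/221443) = -221443/18051147589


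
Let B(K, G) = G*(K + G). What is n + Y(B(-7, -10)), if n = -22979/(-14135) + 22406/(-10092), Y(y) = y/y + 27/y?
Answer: 6220603/11022987 ≈ 0.56433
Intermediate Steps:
B(K, G) = G*(G + K)
Y(y) = 1 + 27/y
n = -3854761/6484110 (n = -22979*(-1/14135) + 22406*(-1/10092) = 2089/1285 - 11203/5046 = -3854761/6484110 ≈ -0.59449)
n + Y(B(-7, -10)) = -3854761/6484110 + (27 - 10*(-10 - 7))/((-10*(-10 - 7))) = -3854761/6484110 + (27 - 10*(-17))/((-10*(-17))) = -3854761/6484110 + (27 + 170)/170 = -3854761/6484110 + (1/170)*197 = -3854761/6484110 + 197/170 = 6220603/11022987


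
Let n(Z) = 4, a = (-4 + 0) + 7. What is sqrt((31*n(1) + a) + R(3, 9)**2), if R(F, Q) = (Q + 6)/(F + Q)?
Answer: 11*sqrt(17)/4 ≈ 11.339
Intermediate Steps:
a = 3 (a = -4 + 7 = 3)
R(F, Q) = (6 + Q)/(F + Q)
sqrt((31*n(1) + a) + R(3, 9)**2) = sqrt((31*4 + 3) + ((6 + 9)/(3 + 9))**2) = sqrt((124 + 3) + (15/12)**2) = sqrt(127 + ((1/12)*15)**2) = sqrt(127 + (5/4)**2) = sqrt(127 + 25/16) = sqrt(2057/16) = 11*sqrt(17)/4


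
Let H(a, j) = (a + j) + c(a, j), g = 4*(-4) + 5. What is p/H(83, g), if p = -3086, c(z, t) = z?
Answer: -3086/155 ≈ -19.910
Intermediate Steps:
g = -11 (g = -16 + 5 = -11)
H(a, j) = j + 2*a (H(a, j) = (a + j) + a = j + 2*a)
p/H(83, g) = -3086/(-11 + 2*83) = -3086/(-11 + 166) = -3086/155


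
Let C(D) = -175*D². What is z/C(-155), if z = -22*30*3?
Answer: 396/840875 ≈ 0.00047094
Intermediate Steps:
z = -1980 (z = -660*3 = -1980)
z/C(-155) = -1980/((-175*(-155)²)) = -1980/((-175*24025)) = -1980/(-4204375) = -1980*(-1/4204375) = 396/840875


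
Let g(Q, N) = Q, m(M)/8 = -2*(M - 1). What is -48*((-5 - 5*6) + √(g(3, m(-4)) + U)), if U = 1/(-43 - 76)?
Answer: 1680 - 96*√10591/119 ≈ 1597.0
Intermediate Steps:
m(M) = 16 - 16*M (m(M) = 8*(-2*(M - 1)) = 8*(-2*(-1 + M)) = 8*(2 - 2*M) = 16 - 16*M)
U = -1/119 (U = 1/(-119) = -1/119 ≈ -0.0084034)
-48*((-5 - 5*6) + √(g(3, m(-4)) + U)) = -48*((-5 - 5*6) + √(3 - 1/119)) = -48*((-5 - 30) + √(356/119)) = -48*(-35 + 2*√10591/119) = 1680 - 96*√10591/119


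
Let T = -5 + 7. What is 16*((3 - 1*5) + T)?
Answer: 0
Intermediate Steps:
T = 2
16*((3 - 1*5) + T) = 16*((3 - 1*5) + 2) = 16*((3 - 5) + 2) = 16*(-2 + 2) = 16*0 = 0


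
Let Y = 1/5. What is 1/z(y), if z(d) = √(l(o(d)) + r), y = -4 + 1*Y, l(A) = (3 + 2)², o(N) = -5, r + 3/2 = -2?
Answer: √86/43 ≈ 0.21567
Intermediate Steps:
r = -7/2 (r = -3/2 - 2 = -7/2 ≈ -3.5000)
Y = ⅕ ≈ 0.20000
l(A) = 25 (l(A) = 5² = 25)
y = -19/5 (y = -4 + 1*(⅕) = -4 + ⅕ = -19/5 ≈ -3.8000)
z(d) = √86/2 (z(d) = √(25 - 7/2) = √(43/2) = √86/2)
1/z(y) = 1/(√86/2) = √86/43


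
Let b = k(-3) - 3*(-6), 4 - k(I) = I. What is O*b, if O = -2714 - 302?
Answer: -75400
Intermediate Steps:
k(I) = 4 - I
O = -3016
b = 25 (b = (4 - 1*(-3)) - 3*(-6) = (4 + 3) + 18 = 7 + 18 = 25)
O*b = -3016*25 = -75400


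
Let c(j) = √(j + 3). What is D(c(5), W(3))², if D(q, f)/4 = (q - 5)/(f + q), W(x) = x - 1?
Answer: 716 - 504*√2 ≈ 3.2364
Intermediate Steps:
W(x) = -1 + x
c(j) = √(3 + j)
D(q, f) = 4*(-5 + q)/(f + q) (D(q, f) = 4*((q - 5)/(f + q)) = 4*((-5 + q)/(f + q)) = 4*(-5 + q)/(f + q))
D(c(5), W(3))² = (4*(-5 + √(3 + 5))/((-1 + 3) + √(3 + 5)))² = (4*(-5 + √8)/(2 + √8))² = (4*(-5 + 2*√2)/(2 + 2*√2))² = 16*(-5 + 2*√2)²/(2 + 2*√2)²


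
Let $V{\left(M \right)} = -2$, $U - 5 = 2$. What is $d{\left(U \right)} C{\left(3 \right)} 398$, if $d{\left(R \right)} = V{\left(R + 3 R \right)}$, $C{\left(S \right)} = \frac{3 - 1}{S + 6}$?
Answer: $- \frac{1592}{9} \approx -176.89$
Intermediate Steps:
$U = 7$ ($U = 5 + 2 = 7$)
$C{\left(S \right)} = \frac{2}{6 + S}$
$d{\left(R \right)} = -2$
$d{\left(U \right)} C{\left(3 \right)} 398 = - 2 \frac{2}{6 + 3} \cdot 398 = - 2 \cdot \frac{2}{9} \cdot 398 = - 2 \cdot 2 \cdot \frac{1}{9} \cdot 398 = \left(-2\right) \frac{2}{9} \cdot 398 = \left(- \frac{4}{9}\right) 398 = - \frac{1592}{9}$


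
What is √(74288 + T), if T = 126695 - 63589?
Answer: 3*√15266 ≈ 370.67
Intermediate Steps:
T = 63106
√(74288 + T) = √(74288 + 63106) = √137394 = 3*√15266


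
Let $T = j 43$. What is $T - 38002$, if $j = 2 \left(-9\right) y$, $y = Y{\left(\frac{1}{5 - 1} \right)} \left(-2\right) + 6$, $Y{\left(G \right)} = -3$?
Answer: $-47290$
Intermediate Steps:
$y = 12$ ($y = \left(-3\right) \left(-2\right) + 6 = 6 + 6 = 12$)
$j = -216$ ($j = 2 \left(-9\right) 12 = \left(-18\right) 12 = -216$)
$T = -9288$ ($T = \left(-216\right) 43 = -9288$)
$T - 38002 = -9288 - 38002 = -47290$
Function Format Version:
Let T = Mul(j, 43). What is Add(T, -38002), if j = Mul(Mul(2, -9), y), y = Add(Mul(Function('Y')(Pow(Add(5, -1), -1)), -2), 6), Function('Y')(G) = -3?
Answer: -47290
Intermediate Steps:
y = 12 (y = Add(Mul(-3, -2), 6) = Add(6, 6) = 12)
j = -216 (j = Mul(Mul(2, -9), 12) = Mul(-18, 12) = -216)
T = -9288 (T = Mul(-216, 43) = -9288)
Add(T, -38002) = Add(-9288, -38002) = -47290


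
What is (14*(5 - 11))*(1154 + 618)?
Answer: -148848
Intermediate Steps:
(14*(5 - 11))*(1154 + 618) = (14*(-6))*1772 = -84*1772 = -148848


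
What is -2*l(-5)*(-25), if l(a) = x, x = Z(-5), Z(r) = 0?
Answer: 0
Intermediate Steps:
x = 0
l(a) = 0
-2*l(-5)*(-25) = -2*0*(-25) = 0*(-25) = 0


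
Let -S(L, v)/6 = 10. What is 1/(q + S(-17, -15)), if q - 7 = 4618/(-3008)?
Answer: -1504/82021 ≈ -0.018337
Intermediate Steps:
S(L, v) = -60 (S(L, v) = -6*10 = -60)
q = 8219/1504 (q = 7 + 4618/(-3008) = 7 + 4618*(-1/3008) = 7 - 2309/1504 = 8219/1504 ≈ 5.4648)
1/(q + S(-17, -15)) = 1/(8219/1504 - 60) = 1/(-82021/1504) = -1504/82021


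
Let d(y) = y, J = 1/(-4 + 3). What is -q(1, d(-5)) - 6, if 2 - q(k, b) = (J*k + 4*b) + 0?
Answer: -29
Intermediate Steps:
J = -1 (J = 1/(-1) = -1)
q(k, b) = 2 + k - 4*b (q(k, b) = 2 - ((-k + 4*b) + 0) = 2 - (-k + 4*b) = 2 + (k - 4*b) = 2 + k - 4*b)
-q(1, d(-5)) - 6 = -(2 + 1 - 4*(-5)) - 6 = -(2 + 1 + 20) - 6 = -1*23 - 6 = -23 - 6 = -29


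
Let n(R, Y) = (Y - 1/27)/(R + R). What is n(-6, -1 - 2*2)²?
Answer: 1156/6561 ≈ 0.17619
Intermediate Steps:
n(R, Y) = (-1/27 + Y)/(2*R) (n(R, Y) = (Y - 1*1/27)/((2*R)) = (Y - 1/27)*(1/(2*R)) = (-1/27 + Y)*(1/(2*R)) = (-1/27 + Y)/(2*R))
n(-6, -1 - 2*2)² = ((1/54)*(-1 + 27*(-1 - 2*2))/(-6))² = ((1/54)*(-⅙)*(-1 + 27*(-1 - 4)))² = ((1/54)*(-⅙)*(-1 + 27*(-5)))² = ((1/54)*(-⅙)*(-1 - 135))² = ((1/54)*(-⅙)*(-136))² = (34/81)² = 1156/6561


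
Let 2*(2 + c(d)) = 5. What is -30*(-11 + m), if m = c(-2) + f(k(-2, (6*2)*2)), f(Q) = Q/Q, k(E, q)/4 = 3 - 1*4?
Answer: 285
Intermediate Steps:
k(E, q) = -4 (k(E, q) = 4*(3 - 1*4) = 4*(3 - 4) = 4*(-1) = -4)
c(d) = ½ (c(d) = -2 + (½)*5 = -2 + 5/2 = ½)
f(Q) = 1
m = 3/2 (m = ½ + 1 = 3/2 ≈ 1.5000)
-30*(-11 + m) = -30*(-11 + 3/2) = -30*(-19/2) = 285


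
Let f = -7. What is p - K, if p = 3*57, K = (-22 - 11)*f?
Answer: -60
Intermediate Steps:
K = 231 (K = (-22 - 11)*(-7) = -33*(-7) = 231)
p = 171
p - K = 171 - 1*231 = 171 - 231 = -60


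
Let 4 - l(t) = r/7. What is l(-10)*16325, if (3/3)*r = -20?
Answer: 783600/7 ≈ 1.1194e+5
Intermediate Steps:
r = -20
l(t) = 48/7 (l(t) = 4 - (-20)/7 = 4 - 1*(-20/7) = 4 + 20/7 = 48/7)
l(-10)*16325 = (48/7)*16325 = 783600/7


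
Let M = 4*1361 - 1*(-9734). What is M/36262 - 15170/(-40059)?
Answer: 579055021/726309729 ≈ 0.79726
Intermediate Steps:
M = 15178 (M = 5444 + 9734 = 15178)
M/36262 - 15170/(-40059) = 15178/36262 - 15170/(-40059) = 15178*(1/36262) - 15170*(-1/40059) = 7589/18131 + 15170/40059 = 579055021/726309729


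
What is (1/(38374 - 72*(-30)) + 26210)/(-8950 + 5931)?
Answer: -1062396141/122372146 ≈ -8.6817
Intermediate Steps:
(1/(38374 - 72*(-30)) + 26210)/(-8950 + 5931) = (1/(38374 + 2160) + 26210)/(-3019) = (1/40534 + 26210)*(-1/3019) = (1062396141/40534)*(-1/3019) = -1062396141/122372146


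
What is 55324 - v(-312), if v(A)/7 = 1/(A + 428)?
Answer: 6417577/116 ≈ 55324.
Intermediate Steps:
v(A) = 7/(428 + A) (v(A) = 7/(A + 428) = 7/(428 + A))
55324 - v(-312) = 55324 - 7/(428 - 312) = 55324 - 7/116 = 6417577/116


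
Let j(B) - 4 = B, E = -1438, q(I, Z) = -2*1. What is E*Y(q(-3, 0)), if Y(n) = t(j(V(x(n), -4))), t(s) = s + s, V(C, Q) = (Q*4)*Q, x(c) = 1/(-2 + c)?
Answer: -195568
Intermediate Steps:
q(I, Z) = -2
V(C, Q) = 4*Q² (V(C, Q) = (4*Q)*Q = 4*Q²)
j(B) = 4 + B
t(s) = 2*s
Y(n) = 136 (Y(n) = 2*(4 + 4*(-4)²) = 2*(4 + 4*16) = 2*(4 + 64) = 2*68 = 136)
E*Y(q(-3, 0)) = -1438*136 = -195568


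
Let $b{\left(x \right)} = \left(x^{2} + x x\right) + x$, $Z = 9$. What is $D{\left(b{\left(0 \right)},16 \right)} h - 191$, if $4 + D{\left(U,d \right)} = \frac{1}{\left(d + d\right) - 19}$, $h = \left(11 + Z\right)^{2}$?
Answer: $- \frac{22883}{13} \approx -1760.2$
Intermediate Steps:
$b{\left(x \right)} = x + 2 x^{2}$ ($b{\left(x \right)} = \left(x^{2} + x^{2}\right) + x = 2 x^{2} + x = x + 2 x^{2}$)
$h = 400$ ($h = \left(11 + 9\right)^{2} = 20^{2} = 400$)
$D{\left(U,d \right)} = -4 + \frac{1}{-19 + 2 d}$ ($D{\left(U,d \right)} = -4 + \frac{1}{\left(d + d\right) - 19} = -4 + \frac{1}{2 d - 19} = -4 + \frac{1}{-19 + 2 d}$)
$D{\left(b{\left(0 \right)},16 \right)} h - 191 = \frac{77 - 128}{-19 + 2 \cdot 16} \cdot 400 - 191 = \frac{77 - 128}{-19 + 32} \cdot 400 - 191 = \frac{1}{13} \left(-51\right) 400 - 191 = \left(- \frac{51}{13}\right) 400 - 191 = - \frac{20400}{13} - 191 = - \frac{22883}{13}$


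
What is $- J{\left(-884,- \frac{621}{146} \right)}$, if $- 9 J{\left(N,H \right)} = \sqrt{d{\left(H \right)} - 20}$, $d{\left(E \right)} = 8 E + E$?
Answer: $\frac{i \sqrt{1242314}}{1314} \approx 0.84824 i$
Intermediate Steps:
$d{\left(E \right)} = 9 E$
$J{\left(N,H \right)} = - \frac{\sqrt{-20 + 9 H}}{9}$ ($J{\left(N,H \right)} = - \frac{\sqrt{9 H - 20}}{9} = - \frac{\sqrt{-20 + 9 H}}{9}$)
$- J{\left(-884,- \frac{621}{146} \right)} = - \frac{\left(-1\right) \sqrt{-20 + 9 \left(- \frac{621}{146}\right)}}{9} = - \frac{\left(-1\right) \sqrt{-20 - \frac{5589}{146}}}{9} = - \frac{\left(-1\right) \sqrt{- \frac{8509}{146}}}{9} = - \frac{\left(-1\right) \frac{i \sqrt{1242314}}{146}}{9} = - \frac{\left(-1\right) i \sqrt{1242314}}{1314} = \frac{i \sqrt{1242314}}{1314}$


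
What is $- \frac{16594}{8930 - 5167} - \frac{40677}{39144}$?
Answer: $- \frac{38220147}{7014232} \approx -5.4489$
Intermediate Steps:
$- \frac{16594}{8930 - 5167} - \frac{40677}{39144} = - \frac{16594}{8930 - 5167} - \frac{1937}{1864} = - \frac{16594}{3763} - \frac{1937}{1864} = - \frac{38220147}{7014232}$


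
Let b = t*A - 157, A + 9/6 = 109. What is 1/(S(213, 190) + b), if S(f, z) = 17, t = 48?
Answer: 1/5020 ≈ 0.00019920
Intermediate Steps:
A = 215/2 (A = -3/2 + 109 = 215/2 ≈ 107.50)
b = 5003 (b = 48*(215/2) - 157 = 5160 - 157 = 5003)
1/(S(213, 190) + b) = 1/(17 + 5003) = 1/5020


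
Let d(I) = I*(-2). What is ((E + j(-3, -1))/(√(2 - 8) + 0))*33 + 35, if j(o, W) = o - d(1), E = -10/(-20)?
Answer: 35 + 11*I*√6/4 ≈ 35.0 + 6.7361*I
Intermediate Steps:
d(I) = -2*I
E = ½ (E = -10*(-1/20) = ½ ≈ 0.50000)
j(o, W) = 2 + o (j(o, W) = o - (-2) = o - 1*(-2) = o + 2 = 2 + o)
((E + j(-3, -1))/(√(2 - 8) + 0))*33 + 35 = ((½ + (2 - 3))/(√(2 - 8) + 0))*33 + 35 = ((½ - 1)/(√(-6) + 0))*33 + 35 = -1/(2*(I*√6 + 0))*33 + 35 = -(-I*√6/6)/2*33 + 35 = -(-1)*I*√6/12*33 + 35 = (I*√6/12)*33 + 35 = 11*I*√6/4 + 35 = 35 + 11*I*√6/4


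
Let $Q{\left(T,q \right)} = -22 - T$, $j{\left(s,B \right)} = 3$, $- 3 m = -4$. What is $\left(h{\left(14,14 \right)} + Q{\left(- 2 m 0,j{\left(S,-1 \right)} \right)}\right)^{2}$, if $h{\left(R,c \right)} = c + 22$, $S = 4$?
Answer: $196$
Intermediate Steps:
$m = \frac{4}{3}$ ($m = \left(- \frac{1}{3}\right) \left(-4\right) = \frac{4}{3} \approx 1.3333$)
$h{\left(R,c \right)} = 22 + c$
$\left(h{\left(14,14 \right)} + Q{\left(- 2 m 0,j{\left(S,-1 \right)} \right)}\right)^{2} = \left(\left(22 + 14\right) - \left(22 + \left(-2\right) \frac{4}{3} \cdot 0\right)\right)^{2} = \left(36 - \left(22 - 0\right)\right)^{2} = \left(36 - 22\right)^{2} = 14^{2} = 196$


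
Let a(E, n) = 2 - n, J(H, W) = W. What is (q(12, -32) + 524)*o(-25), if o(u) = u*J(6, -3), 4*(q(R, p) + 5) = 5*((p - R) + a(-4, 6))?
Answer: 34425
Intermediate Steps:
q(R, p) = -10 - 5*R/4 + 5*p/4 (q(R, p) = -5 + (5*((p - R) + (2 - 1*6)))/4 = -5 + (5*((p - R) + (2 - 6)))/4 = -5 + (5*((p - R) - 4))/4 = -5 + (5*(-4 + p - R))/4 = -5 + (-20 - 5*R + 5*p)/4 = -5 + (-5 - 5*R/4 + 5*p/4) = -10 - 5*R/4 + 5*p/4)
o(u) = -3*u (o(u) = u*(-3) = -3*u)
(q(12, -32) + 524)*o(-25) = ((-10 - 5/4*12 + (5/4)*(-32)) + 524)*(-3*(-25)) = ((-10 - 15 - 40) + 524)*75 = (-65 + 524)*75 = 459*75 = 34425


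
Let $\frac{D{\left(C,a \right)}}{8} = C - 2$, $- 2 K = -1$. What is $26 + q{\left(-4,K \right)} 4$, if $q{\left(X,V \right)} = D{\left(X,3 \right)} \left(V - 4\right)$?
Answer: $698$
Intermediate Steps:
$K = \frac{1}{2}$ ($K = \left(- \frac{1}{2}\right) \left(-1\right) = \frac{1}{2} \approx 0.5$)
$D{\left(C,a \right)} = -16 + 8 C$ ($D{\left(C,a \right)} = 8 \left(C - 2\right) = 8 \left(-2 + C\right) = -16 + 8 C$)
$q{\left(X,V \right)} = \left(-16 + 8 X\right) \left(-4 + V\right)$ ($q{\left(X,V \right)} = \left(-16 + 8 X\right) \left(V - 4\right) = \left(-16 + 8 X\right) \left(-4 + V\right)$)
$26 + q{\left(-4,K \right)} 4 = 26 + 8 \left(-4 + \frac{1}{2}\right) \left(-2 - 4\right) 4 = 26 + 8 \left(- \frac{7}{2}\right) \left(-6\right) 4 = 26 + 168 \cdot 4 = 26 + 672 = 698$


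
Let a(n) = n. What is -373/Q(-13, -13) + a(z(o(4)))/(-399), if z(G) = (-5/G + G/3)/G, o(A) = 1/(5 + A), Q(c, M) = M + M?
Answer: 478045/31122 ≈ 15.360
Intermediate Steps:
Q(c, M) = 2*M
z(G) = (-5/G + G/3)/G (z(G) = (-5/G + G*(1/3))/G = (-5/G + G/3)/G)
-373/Q(-13, -13) + a(z(o(4)))/(-399) = -373/(2*(-13)) + (1/3 - 5*(5 + 4)**2)/(-399) = -373/(-26) + (1/3 - 5/(1/9)**2)*(-1/399) = -373*(-1/26) + (1/3 - 5/9**(-2))*(-1/399) = 373/26 + (1/3 - 5*81)*(-1/399) = 373/26 + (1/3 - 405)*(-1/399) = 373/26 - 1214/3*(-1/399) = 373/26 + 1214/1197 = 478045/31122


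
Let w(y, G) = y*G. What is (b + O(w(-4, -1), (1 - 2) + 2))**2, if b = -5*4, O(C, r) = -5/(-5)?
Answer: 361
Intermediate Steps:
w(y, G) = G*y
O(C, r) = 1 (O(C, r) = -5*(-1/5) = 1)
b = -20
(b + O(w(-4, -1), (1 - 2) + 2))**2 = (-20 + 1)**2 = (-19)**2 = 361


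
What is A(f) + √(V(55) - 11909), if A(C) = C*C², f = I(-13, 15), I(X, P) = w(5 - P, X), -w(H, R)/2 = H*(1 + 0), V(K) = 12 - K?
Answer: 8000 + 12*I*√83 ≈ 8000.0 + 109.33*I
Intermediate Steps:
w(H, R) = -2*H (w(H, R) = -2*H*(1 + 0) = -2*H)
I(X, P) = -10 + 2*P (I(X, P) = -2*(5 - P) = -10 + 2*P)
f = 20 (f = -10 + 2*15 = -10 + 30 = 20)
A(C) = C³
A(f) + √(V(55) - 11909) = 20³ + √((12 - 1*55) - 11909) = 8000 + √((12 - 55) - 11909) = 8000 + √(-43 - 11909) = 8000 + √(-11952) = 8000 + 12*I*√83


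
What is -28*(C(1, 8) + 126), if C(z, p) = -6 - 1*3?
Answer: -3276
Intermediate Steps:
C(z, p) = -9 (C(z, p) = -6 - 3 = -9)
-28*(C(1, 8) + 126) = -28*(-9 + 126) = -28*117 = -3276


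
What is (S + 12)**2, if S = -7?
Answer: 25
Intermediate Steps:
(S + 12)**2 = (-7 + 12)**2 = 5**2 = 25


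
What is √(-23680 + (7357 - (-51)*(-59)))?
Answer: 6*I*√537 ≈ 139.04*I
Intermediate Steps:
√(-23680 + (7357 - (-51)*(-59))) = √(-23680 + (7357 - 1*3009)) = √(-23680 + (7357 - 3009)) = √(-23680 + 4348) = √(-19332) = 6*I*√537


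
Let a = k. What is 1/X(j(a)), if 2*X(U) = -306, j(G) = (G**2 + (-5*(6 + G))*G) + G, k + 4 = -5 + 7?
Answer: -1/153 ≈ -0.0065359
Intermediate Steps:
k = -2 (k = -4 + (-5 + 7) = -4 + 2 = -2)
a = -2
j(G) = G + G**2 + G*(-30 - 5*G) (j(G) = (G**2 + (-30 - 5*G)*G) + G = (G**2 + G*(-30 - 5*G)) + G = G + G**2 + G*(-30 - 5*G))
X(U) = -153 (X(U) = (1/2)*(-306) = -153)
1/X(j(a)) = 1/(-153) = -1/153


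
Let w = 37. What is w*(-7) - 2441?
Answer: -2700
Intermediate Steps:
w*(-7) - 2441 = 37*(-7) - 2441 = -259 - 2441 = -2700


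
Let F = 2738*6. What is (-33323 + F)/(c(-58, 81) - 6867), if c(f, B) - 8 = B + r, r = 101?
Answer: 16895/6677 ≈ 2.5303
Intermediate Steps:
F = 16428
c(f, B) = 109 + B (c(f, B) = 8 + (B + 101) = 8 + (101 + B) = 109 + B)
(-33323 + F)/(c(-58, 81) - 6867) = (-33323 + 16428)/((109 + 81) - 6867) = -16895/(190 - 6867) = -16895/(-6677) = -16895*(-1/6677) = 16895/6677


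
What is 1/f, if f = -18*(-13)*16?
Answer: 1/3744 ≈ 0.00026709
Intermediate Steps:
f = 3744 (f = 234*16 = 3744)
1/f = 1/3744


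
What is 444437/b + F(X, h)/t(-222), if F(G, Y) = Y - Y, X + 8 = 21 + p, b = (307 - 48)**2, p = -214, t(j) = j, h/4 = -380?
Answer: 63491/9583 ≈ 6.6254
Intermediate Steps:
h = -1520 (h = 4*(-380) = -1520)
b = 67081 (b = 259**2 = 67081)
X = -201 (X = -8 + (21 - 214) = -8 - 193 = -201)
F(G, Y) = 0
444437/b + F(X, h)/t(-222) = 444437/67081 + 0/(-222) = 444437*(1/67081) + 0*(-1/222) = 63491/9583 + 0 = 63491/9583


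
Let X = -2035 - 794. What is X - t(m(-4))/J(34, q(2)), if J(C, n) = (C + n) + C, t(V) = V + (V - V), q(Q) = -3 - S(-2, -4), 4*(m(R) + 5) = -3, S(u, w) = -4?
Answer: -33947/12 ≈ -2828.9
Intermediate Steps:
m(R) = -23/4 (m(R) = -5 + (¼)*(-3) = -5 - ¾ = -23/4)
q(Q) = 1 (q(Q) = -3 - 1*(-4) = -3 + 4 = 1)
t(V) = V (t(V) = V + 0 = V)
J(C, n) = n + 2*C
X = -2829
X - t(m(-4))/J(34, q(2)) = -2829 - (-23)/(4*(1 + 2*34)) = -2829 - (-23)/(4*(1 + 68)) = -2829 - (-23)/(4*69) = -2829 - 1*(-1/12) = -2829 + 1/12 = -33947/12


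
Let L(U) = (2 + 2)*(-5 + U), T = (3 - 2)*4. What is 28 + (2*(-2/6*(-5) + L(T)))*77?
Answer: -994/3 ≈ -331.33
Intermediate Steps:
T = 4 (T = 1*4 = 4)
L(U) = -20 + 4*U (L(U) = 4*(-5 + U) = -20 + 4*U)
28 + (2*(-2/6*(-5) + L(T)))*77 = 28 + (2*(-2/6*(-5) + (-20 + 4*4)))*77 = 28 + (2*(-2*1/6*(-5) + (-20 + 16)))*77 = 28 + (2*(-1/3*(-5) - 4))*77 = 28 + (2*(5/3 - 4))*77 = 28 + (2*(-7/3))*77 = 28 - 14/3*77 = 28 - 1078/3 = -994/3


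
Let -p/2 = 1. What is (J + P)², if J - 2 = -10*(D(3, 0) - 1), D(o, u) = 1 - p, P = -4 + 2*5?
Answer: 144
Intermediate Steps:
p = -2 (p = -2*1 = -2)
P = 6 (P = -4 + 10 = 6)
D(o, u) = 3 (D(o, u) = 1 - 1*(-2) = 1 + 2 = 3)
J = -18 (J = 2 - 10*(3 - 1) = 2 - 10*2 = 2 - 20 = -18)
(J + P)² = (-18 + 6)² = (-12)² = 144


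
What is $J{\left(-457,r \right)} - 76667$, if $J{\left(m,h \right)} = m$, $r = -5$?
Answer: $-77124$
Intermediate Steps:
$J{\left(-457,r \right)} - 76667 = -457 - 76667 = -77124$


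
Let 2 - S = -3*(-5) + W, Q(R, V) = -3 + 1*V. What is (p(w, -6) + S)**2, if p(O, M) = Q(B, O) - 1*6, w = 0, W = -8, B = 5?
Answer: 196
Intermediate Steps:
Q(R, V) = -3 + V
S = -5 (S = 2 - (-3*(-5) - 8) = 2 - (15 - 8) = 2 - 1*7 = 2 - 7 = -5)
p(O, M) = -9 + O (p(O, M) = (-3 + O) - 1*6 = (-3 + O) - 6 = -9 + O)
(p(w, -6) + S)**2 = ((-9 + 0) - 5)**2 = (-9 - 5)**2 = (-14)**2 = 196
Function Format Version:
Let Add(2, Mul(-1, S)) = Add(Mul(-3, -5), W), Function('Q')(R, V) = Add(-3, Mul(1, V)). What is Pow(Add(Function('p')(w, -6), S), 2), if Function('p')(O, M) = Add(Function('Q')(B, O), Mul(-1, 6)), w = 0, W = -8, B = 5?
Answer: 196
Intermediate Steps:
Function('Q')(R, V) = Add(-3, V)
S = -5 (S = Add(2, Mul(-1, Add(Mul(-3, -5), -8))) = Add(2, Mul(-1, Add(15, -8))) = Add(2, Mul(-1, 7)) = Add(2, -7) = -5)
Function('p')(O, M) = Add(-9, O) (Function('p')(O, M) = Add(Add(-3, O), Mul(-1, 6)) = Add(Add(-3, O), -6) = Add(-9, O))
Pow(Add(Function('p')(w, -6), S), 2) = Pow(Add(Add(-9, 0), -5), 2) = Pow(Add(-9, -5), 2) = Pow(-14, 2) = 196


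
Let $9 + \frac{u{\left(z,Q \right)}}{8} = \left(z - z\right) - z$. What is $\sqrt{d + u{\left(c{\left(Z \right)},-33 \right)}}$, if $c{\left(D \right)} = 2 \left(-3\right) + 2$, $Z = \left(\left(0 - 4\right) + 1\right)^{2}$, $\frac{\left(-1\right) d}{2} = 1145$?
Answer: $i \sqrt{2330} \approx 48.27 i$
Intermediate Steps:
$d = -2290$ ($d = \left(-2\right) 1145 = -2290$)
$Z = 9$ ($Z = \left(\left(0 - 4\right) + 1\right)^{2} = \left(-4 + 1\right)^{2} = \left(-3\right)^{2} = 9$)
$c{\left(D \right)} = -4$ ($c{\left(D \right)} = -6 + 2 = -4$)
$u{\left(z,Q \right)} = -72 - 8 z$ ($u{\left(z,Q \right)} = -72 + 8 \left(\left(z - z\right) - z\right) = -72 + 8 \left(0 - z\right) = -72 + 8 \left(- z\right) = -72 - 8 z$)
$\sqrt{d + u{\left(c{\left(Z \right)},-33 \right)}} = \sqrt{-2290 - 40} = \sqrt{-2330} = i \sqrt{2330}$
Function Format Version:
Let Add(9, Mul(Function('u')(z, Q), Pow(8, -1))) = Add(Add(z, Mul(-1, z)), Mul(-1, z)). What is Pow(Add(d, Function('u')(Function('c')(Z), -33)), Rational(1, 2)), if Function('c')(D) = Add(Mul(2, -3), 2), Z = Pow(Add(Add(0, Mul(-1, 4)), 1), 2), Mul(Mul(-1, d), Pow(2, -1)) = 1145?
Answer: Mul(I, Pow(2330, Rational(1, 2))) ≈ Mul(48.270, I)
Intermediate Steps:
d = -2290 (d = Mul(-2, 1145) = -2290)
Z = 9 (Z = Pow(Add(Add(0, -4), 1), 2) = Pow(Add(-4, 1), 2) = Pow(-3, 2) = 9)
Function('c')(D) = -4 (Function('c')(D) = Add(-6, 2) = -4)
Function('u')(z, Q) = Add(-72, Mul(-8, z)) (Function('u')(z, Q) = Add(-72, Mul(8, Add(Add(z, Mul(-1, z)), Mul(-1, z)))) = Add(-72, Mul(8, Add(0, Mul(-1, z)))) = Add(-72, Mul(8, Mul(-1, z))) = Add(-72, Mul(-8, z)))
Pow(Add(d, Function('u')(Function('c')(Z), -33)), Rational(1, 2)) = Pow(Add(-2290, Add(-72, Mul(-8, -4))), Rational(1, 2)) = Pow(Add(-2290, Add(-72, 32)), Rational(1, 2)) = Pow(Add(-2290, -40), Rational(1, 2)) = Pow(-2330, Rational(1, 2)) = Mul(I, Pow(2330, Rational(1, 2)))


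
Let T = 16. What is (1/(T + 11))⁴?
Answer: 1/531441 ≈ 1.8817e-6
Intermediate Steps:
(1/(T + 11))⁴ = (1/(16 + 11))⁴ = (1/27)⁴ = 1/531441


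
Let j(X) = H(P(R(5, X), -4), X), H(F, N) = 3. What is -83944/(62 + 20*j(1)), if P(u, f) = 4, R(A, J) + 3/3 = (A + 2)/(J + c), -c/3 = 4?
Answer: -41972/61 ≈ -688.07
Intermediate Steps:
c = -12 (c = -3*4 = -12)
R(A, J) = -1 + (2 + A)/(-12 + J) (R(A, J) = -1 + (A + 2)/(J - 12) = -1 + (2 + A)/(-12 + J))
j(X) = 3
-83944/(62 + 20*j(1)) = -83944/(62 + 20*3) = -83944/(62 + 60) = -83944/122 = -83944*1/122 = -41972/61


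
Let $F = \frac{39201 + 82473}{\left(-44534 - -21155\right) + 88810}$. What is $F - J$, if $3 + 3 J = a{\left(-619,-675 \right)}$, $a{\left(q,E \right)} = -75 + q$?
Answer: $\frac{45970429}{196293} \approx 234.19$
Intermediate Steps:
$J = - \frac{697}{3}$ ($J = -1 + \frac{-75 - 619}{3} = -1 + \frac{1}{3} \left(-694\right) = -1 - \frac{694}{3} = - \frac{697}{3} \approx -232.33$)
$F = \frac{121674}{65431}$ ($F = \frac{121674}{\left(-44534 + 21155\right) + 88810} = \frac{121674}{-23379 + 88810} = \frac{121674}{65431} \approx 1.8596$)
$F - J = \frac{121674}{65431} - - \frac{697}{3} = \frac{121674}{65431} + \frac{697}{3} = \frac{45970429}{196293}$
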